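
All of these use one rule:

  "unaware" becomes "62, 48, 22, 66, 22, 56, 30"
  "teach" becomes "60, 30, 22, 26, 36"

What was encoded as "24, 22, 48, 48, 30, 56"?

banner

u(#21)→62 and n(#14)→48: differences scale by 2, so n = 2·pos + 20. Each letter becomes 2×(its alphabet position, a=1..z=26) + 20.
Decoding 24, 22, 48, 48, 30, 56: 24→(24−20)÷2=2=b, 22→(22−20)÷2=1=a, 48→(48−20)÷2=14=n, 48→(48−20)÷2=14=n, 30→(30−20)÷2=5=e, 56→(56−20)÷2=18=r.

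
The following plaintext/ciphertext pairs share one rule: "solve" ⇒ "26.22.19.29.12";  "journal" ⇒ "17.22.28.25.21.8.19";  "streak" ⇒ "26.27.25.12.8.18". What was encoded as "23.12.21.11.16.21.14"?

s is letter #19 and maps to 26: an offset of 7. Each letter is replaced by its alphabet position (a=1..z=26) + 7.
Decoding 23.12.21.11.16.21.14: 23→(23−7)÷1=16=p, 12→(12−7)÷1=5=e, 21→(21−7)÷1=14=n, 11→(11−7)÷1=4=d, 16→(16−7)÷1=9=i, 21→(21−7)÷1=14=n, 14→(14−7)÷1=7=g.

pending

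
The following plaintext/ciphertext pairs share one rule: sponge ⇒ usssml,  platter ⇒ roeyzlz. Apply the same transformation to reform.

thjtxt

In sponge: s→u is +2, p→s is +3, o→s is +4, n→s is +5 — the shift increases by 1 each position. Letter i (0-indexed) is shifted by i+2, so successive shifts are 2, 3, 4, ….
On reform: r+2=t, e+3=h, f+4=j, o+5=t, r+6=x, m+7=t.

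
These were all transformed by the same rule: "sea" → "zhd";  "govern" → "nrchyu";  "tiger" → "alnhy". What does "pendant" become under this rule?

The rule splits by letter class: vowels +3, consonants +7.
Applying it to pendant: p(cons)+7=w, e(vowel)+3=h, n(cons)+7=u, d(cons)+7=k, a(vowel)+3=d, n(cons)+7=u, t(cons)+7=a.

whukdua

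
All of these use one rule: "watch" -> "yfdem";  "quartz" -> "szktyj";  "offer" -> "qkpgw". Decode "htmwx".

Shifts by position in watch: pos 0: w→y (+2), pos 1: a→f (+5), pos 2: t→d (+10), pos 3: c→e (+2), pos 4: h→m (+5) — repeating every 3. It's a Vigenère-style cipher with numeric key [2,5,10]: position i shifts by key[i mod 3].
Reversing it on htmwx: h−2=f, t−5=o, m−10=c, w−2=u, x−5=s.

focus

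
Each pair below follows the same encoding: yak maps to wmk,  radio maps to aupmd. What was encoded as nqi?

web

The output letters match the input read backwards, each shifted +12: yak reversed is kay. The word is reversed, then every letter is shifted forward by 12.
Undoing it on nqi: shift back: n−12=b, q−12=e, i−12=w → bew; then reverse → web.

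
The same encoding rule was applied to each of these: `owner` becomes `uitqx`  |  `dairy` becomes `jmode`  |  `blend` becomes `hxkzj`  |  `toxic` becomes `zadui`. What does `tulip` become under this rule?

zgruv

Shifts by position in owner: pos 0: o→u (+6), pos 1: w→i (+12), pos 2: n→t (+6), pos 3: e→q (+12) — repeating every 2. The shifts repeat in a cycle of length 2: positions 0,1,… shift by +6, +12, then the pattern repeats.
For tulip: t+6=z, u+12=g, l+6=r, i+12=u, p+6=v.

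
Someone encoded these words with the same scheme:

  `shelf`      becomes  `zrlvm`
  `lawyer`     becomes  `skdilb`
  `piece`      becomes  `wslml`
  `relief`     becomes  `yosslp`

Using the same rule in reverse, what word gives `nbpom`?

grief

Shifts by position in shelf: pos 0: s→z (+7), pos 1: h→r (+10), pos 2: e→l (+7), pos 3: l→v (+10) — repeating every 2. The shifts repeat in a cycle of length 2: positions 0,1,… shift by +7, +10, then the pattern repeats.
Reversing it on nbpom: n−7=g, b−10=r, p−7=i, o−10=e, m−7=f.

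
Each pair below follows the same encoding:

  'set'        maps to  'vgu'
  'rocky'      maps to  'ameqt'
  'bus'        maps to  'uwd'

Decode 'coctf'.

drama

The output letters match the input read backwards, each shifted +2: set reversed is tes. Two steps: reverse the string, then apply a Caesar shift of +2.
Reversing it on coctf: shift back: c−2=a, o−2=m, c−2=a, t−2=r, f−2=d → amard; then reverse → drama.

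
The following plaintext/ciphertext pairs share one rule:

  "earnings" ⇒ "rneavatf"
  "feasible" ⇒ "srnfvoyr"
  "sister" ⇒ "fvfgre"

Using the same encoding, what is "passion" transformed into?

cnffvba

Compare letters: e→r is +13, a→n is +13, r→e is +13 — a constant shift. Each letter is shifted forward by 13 in the alphabet (a Caesar shift of +13).
For passion: p+13=c, a+13=n, s+13=f, s+13=f, i+13=v, o+13=b, n+13=a.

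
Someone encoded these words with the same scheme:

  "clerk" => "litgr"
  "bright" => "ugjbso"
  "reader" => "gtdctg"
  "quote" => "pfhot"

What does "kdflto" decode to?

faucet

c(2)→l(11) and l(11)→i(8) fit y≡17x+3 (mod 26); the inverse of 17 mod 26 is 23. Each letter's alphabet position (a=0..z=25) is mapped through 17·x+3 mod 26 — an affine cipher.
Undoing it on kdflto: k(10)→23·(10−3)≡5=f; d(3)→23·(3−3)≡0=a; f(5)→23·(5−3)≡20=u; l(11)→23·(11−3)≡2=c; t(19)→23·(19−3)≡4=e; o(14)→23·(14−3)≡19=t (all mod 26).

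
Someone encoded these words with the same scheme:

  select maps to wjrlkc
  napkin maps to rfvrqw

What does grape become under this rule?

kwgwm

In select: s→w is +4, e→j is +5, l→r is +6, e→l is +7 — the shift increases by 1 each position. The shift increases by 1 at each position, starting from +4: 4, 5, 6, ….
Applying it to grape: g+4=k, r+5=w, a+6=g, p+7=w, e+8=m.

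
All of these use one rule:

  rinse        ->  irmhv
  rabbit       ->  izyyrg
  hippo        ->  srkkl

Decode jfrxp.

Each pair mirrors across the alphabet (r↔i, i↔r, n↔m): positions sum to 25. Each letter is replaced by its mirror in the alphabet: a↔z, b↔y, c↔x, and so on (the Atbash cipher).
Undoing it on jfrxp: j↔q, f↔u, r↔i, x↔c, p↔k.

quick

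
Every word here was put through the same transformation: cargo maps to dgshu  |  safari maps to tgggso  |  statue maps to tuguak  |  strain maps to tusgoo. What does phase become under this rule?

The rule splits by letter class: vowels +6, consonants +1.
For phase: p(cons)+1=q, h(cons)+1=i, a(vowel)+6=g, s(cons)+1=t, e(vowel)+6=k.

qigtk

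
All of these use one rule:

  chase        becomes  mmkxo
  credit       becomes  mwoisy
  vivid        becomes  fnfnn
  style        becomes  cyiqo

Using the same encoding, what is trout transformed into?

Shifts by position in chase: pos 0: c→m (+10), pos 1: h→m (+5), pos 2: a→k (+10), pos 3: s→x (+5) — repeating every 2. It's a Vigenère-style cipher with numeric key [10,5]: position i shifts by key[i mod 2].
Applying it to trout: t+10=d, r+5=w, o+10=y, u+5=z, t+10=d.

dwyzd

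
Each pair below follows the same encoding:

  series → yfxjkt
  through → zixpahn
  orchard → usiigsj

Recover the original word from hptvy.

Shifts by position in series: pos 0: s→y (+6), pos 1: e→f (+1), pos 2: r→x (+6), pos 3: i→j (+1) — repeating every 2. A repeating key of period 2 is used — shifts +6, +1 over and over.
Reversing it on hptvy: h−6=b, p−1=o, t−6=n, v−1=u, y−6=s.

bonus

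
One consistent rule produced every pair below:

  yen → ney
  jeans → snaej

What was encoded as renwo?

The output letters match the input read backwards: yen reversed is ney. The word is simply reversed.
Reversing it on renwo: then reverse → owner.

owner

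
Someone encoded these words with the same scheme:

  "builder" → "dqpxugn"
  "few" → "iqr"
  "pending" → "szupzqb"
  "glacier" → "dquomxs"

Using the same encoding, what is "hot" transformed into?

The output letters match the input read backwards, each shifted +12: builder reversed is redliub. Two steps: reverse the string, then apply a Caesar shift of +12.
Applying it to hot: reverse → toh; then shift: t+12=f, o+12=a, h+12=t.

fat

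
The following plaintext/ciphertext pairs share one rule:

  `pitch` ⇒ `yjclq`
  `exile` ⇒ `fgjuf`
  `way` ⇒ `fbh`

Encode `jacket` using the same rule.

The shift depends on letter class: consonant p→y is +9, but vowel i→j is +1. The rule splits by letter class: vowels +1, consonants +9.
On jacket: j(cons)+9=s, a(vowel)+1=b, c(cons)+9=l, k(cons)+9=t, e(vowel)+1=f, t(cons)+9=c.

sbltfc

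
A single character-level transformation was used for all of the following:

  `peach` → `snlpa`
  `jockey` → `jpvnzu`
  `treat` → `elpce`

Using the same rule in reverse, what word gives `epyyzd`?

The output letters match the input read backwards, each shifted +11: peach reversed is hcaep. Read the word backwards and shift each letter +11.
Decoding epyyzd: shift back: e−11=t, p−11=e, y−11=n, y−11=n, z−11=o, d−11=s → tennos; then reverse → sonnet.

sonnet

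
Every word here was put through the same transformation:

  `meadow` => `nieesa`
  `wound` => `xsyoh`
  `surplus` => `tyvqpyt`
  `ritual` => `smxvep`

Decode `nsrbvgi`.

Shifts by position in meadow: pos 0: m→n (+1), pos 1: e→i (+4), pos 2: a→e (+4), pos 3: d→e (+1), pos 4: o→s (+4), pos 5: w→a (+4) — repeating every 3. The shifts repeat in a cycle of length 3: positions 0,1,… shift by +1, +4, +4, then the pattern repeats.
Decoding nsrbvgi: n−1=m, s−4=o, r−4=n, b−1=a, v−4=r, g−4=c, i−1=h.

monarch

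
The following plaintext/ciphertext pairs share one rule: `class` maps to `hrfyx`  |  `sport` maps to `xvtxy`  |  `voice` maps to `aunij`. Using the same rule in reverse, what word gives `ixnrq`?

Shifts by position in class: pos 0: c→h (+5), pos 1: l→r (+6), pos 2: a→f (+5), pos 3: s→y (+6) — repeating every 2. It's a Vigenère-style cipher with numeric key [5,6]: position i shifts by key[i mod 2].
Undoing it on ixnrq: i−5=d, x−6=r, n−5=i, r−6=l, q−5=l.

drill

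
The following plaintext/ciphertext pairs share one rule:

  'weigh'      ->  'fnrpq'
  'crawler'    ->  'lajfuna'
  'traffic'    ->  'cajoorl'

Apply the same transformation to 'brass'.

kajbb

Compare letters: w→f is +9, e→n is +9, i→r is +9 — a constant shift. Each letter is shifted forward by 9 in the alphabet (a Caesar shift of +9).
Applying it to brass: b+9=k, r+9=a, a+9=j, s+9=b, s+9=b.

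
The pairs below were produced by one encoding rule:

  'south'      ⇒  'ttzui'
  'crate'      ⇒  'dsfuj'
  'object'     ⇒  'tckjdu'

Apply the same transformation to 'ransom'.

The shift depends on letter class: consonant s→t is +1, but vowel o→t is +5. Vowels shift forward by 5 and consonants shift forward by 1.
Applying it to ransom: r(cons)+1=s, a(vowel)+5=f, n(cons)+1=o, s(cons)+1=t, o(vowel)+5=t, m(cons)+1=n.

sfottn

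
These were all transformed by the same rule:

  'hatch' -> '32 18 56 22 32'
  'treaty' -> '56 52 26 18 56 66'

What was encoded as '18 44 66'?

any

h(#8)→32 and a(#1)→18: differences scale by 2, so n = 2·pos + 16. Each letter becomes 2×(its alphabet position, a=1..z=26) + 16.
Decoding 18 44 66: 18→(18−16)÷2=1=a, 44→(44−16)÷2=14=n, 66→(66−16)÷2=25=y.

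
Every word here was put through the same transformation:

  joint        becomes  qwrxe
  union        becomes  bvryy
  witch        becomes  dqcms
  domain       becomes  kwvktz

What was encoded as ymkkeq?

rebate

Letter i (0-indexed) is shifted by i+7, so successive shifts are 7, 8, 9, ….
Decoding ymkkeq: y−7=r, m−8=e, k−9=b, k−10=a, e−11=t, q−12=e.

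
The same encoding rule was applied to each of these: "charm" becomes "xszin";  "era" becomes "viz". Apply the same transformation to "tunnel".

Letters are reflected about the middle of the alphabet (position → 25−position): Atbash.
Applying it to tunnel: t↔g, u↔f, n↔m, n↔m, e↔v, l↔o.

gfmmvo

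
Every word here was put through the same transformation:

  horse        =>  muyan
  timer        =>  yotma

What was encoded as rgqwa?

major

In horse: h→m is +5, o→u is +6, r→y is +7, s→a is +8 — the shift increases by 1 each position. Letter i (0-indexed) is shifted by i+5, so successive shifts are 5, 6, 7, ….
Decoding rgqwa: r−5=m, g−6=a, q−7=j, w−8=o, a−9=r.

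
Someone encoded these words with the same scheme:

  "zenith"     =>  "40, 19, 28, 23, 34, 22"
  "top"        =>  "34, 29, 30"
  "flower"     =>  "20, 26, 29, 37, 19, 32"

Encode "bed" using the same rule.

z is letter #26 and maps to 40: an offset of 14. Letters become their 1-based position plus 14 (so a→15, b→16, …).
For bed: b=2→16, e=5→19, d=4→18.

16, 19, 18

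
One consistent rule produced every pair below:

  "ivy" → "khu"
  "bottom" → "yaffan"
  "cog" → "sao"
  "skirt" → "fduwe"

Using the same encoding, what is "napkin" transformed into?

zuwbmz

The output letters match the input read backwards, each shifted +12: ivy reversed is yvi. Read the word backwards and shift each letter +12.
Applying it to napkin: reverse → nikpan; then shift: n+12=z, i+12=u, k+12=w, p+12=b, a+12=m, n+12=z.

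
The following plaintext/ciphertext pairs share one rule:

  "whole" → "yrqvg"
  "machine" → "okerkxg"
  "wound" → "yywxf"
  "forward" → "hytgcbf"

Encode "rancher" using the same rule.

The shifts repeat in a cycle of length 2: positions 0,1,… shift by +2, +10, then the pattern repeats.
On rancher: r+2=t, a+10=k, n+2=p, c+10=m, h+2=j, e+10=o, r+2=t.

tkpmjot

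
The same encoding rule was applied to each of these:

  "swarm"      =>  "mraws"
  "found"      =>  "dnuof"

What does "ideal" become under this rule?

laedi

The output letters match the input read backwards: swarm reversed is mraws. It's just the letters in reverse order.
On ideal: reverse → laedi.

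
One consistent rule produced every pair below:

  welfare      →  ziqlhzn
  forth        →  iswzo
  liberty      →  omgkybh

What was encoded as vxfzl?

state

In welfare: w→z is +3, e→i is +4, l→q is +5, f→l is +6 — the shift increases by 1 each position. Each letter shifts forward by (position + 3), i.e. 3, 4, 5, … — the shift grows by one for each successive letter.
Reversing it on vxfzl: v−3=s, x−4=t, f−5=a, z−6=t, l−7=e.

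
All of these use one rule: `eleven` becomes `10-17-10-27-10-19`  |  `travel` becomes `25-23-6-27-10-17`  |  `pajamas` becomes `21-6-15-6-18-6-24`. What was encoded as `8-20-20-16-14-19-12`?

The number is (letter's place in the alphabet, a=1) + 5.
Reversing it on 8-20-20-16-14-19-12: 8→(8−5)÷1=3=c, 20→(20−5)÷1=15=o, 20→(20−5)÷1=15=o, 16→(16−5)÷1=11=k, 14→(14−5)÷1=9=i, 19→(19−5)÷1=14=n, 12→(12−5)÷1=7=g.

cooking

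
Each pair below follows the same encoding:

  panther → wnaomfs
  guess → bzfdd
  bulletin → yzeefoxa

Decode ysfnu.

bread

p(15)→w(22) and a(0)→n(13) fit y≡11x+13 (mod 26); the inverse of 11 mod 26 is 19. Each letter's alphabet position (a=0..z=25) is mapped through 11·x+13 mod 26 — an affine cipher.
Reversing it on ysfnu: y(24)→19·(24−13)≡1=b; s(18)→19·(18−13)≡17=r; f(5)→19·(5−13)≡4=e; n(13)→19·(13−13)≡0=a; u(20)→19·(20−13)≡3=d (all mod 26).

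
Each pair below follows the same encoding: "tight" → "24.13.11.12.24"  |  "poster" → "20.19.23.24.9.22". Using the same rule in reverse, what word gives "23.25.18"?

t is letter #20 and maps to 24: an offset of 4. The number is (letter's place in the alphabet, a=1) + 4.
Undoing it on 23.25.18: 23→(23−4)÷1=19=s, 25→(25−4)÷1=21=u, 18→(18−4)÷1=14=n.

sun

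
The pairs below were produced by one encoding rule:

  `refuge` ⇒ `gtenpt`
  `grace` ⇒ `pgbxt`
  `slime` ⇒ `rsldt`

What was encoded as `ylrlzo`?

vision

r(17)→g(6) and e(4)→t(19) fit y≡11x+1 (mod 26); the inverse of 11 mod 26 is 19. Each letter's alphabet position (a=0..z=25) is mapped through 11·x+1 mod 26 — an affine cipher.
Undoing it on ylrlzo: y(24)→19·(24−1)≡21=v; l(11)→19·(11−1)≡8=i; r(17)→19·(17−1)≡18=s; l(11)→19·(11−1)≡8=i; z(25)→19·(25−1)≡14=o; o(14)→19·(14−1)≡13=n (all mod 26).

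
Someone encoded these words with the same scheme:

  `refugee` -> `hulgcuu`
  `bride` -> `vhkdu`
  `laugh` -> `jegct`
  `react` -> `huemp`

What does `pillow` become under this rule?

zkjjio

r(17)→h(7) and e(4)→u(20) fit y≡17x+4 (mod 26); the inverse of 17 mod 26 is 23. This is an affine cipher: with a=0,…,z=25, each position x becomes (17x+4) mod 26.
On pillow: p(15)→17·15+4≡25=z; i(8)→17·8+4≡10=k; l(11)→17·11+4≡9=j; l(11)→17·11+4≡9=j; o(14)→17·14+4≡8=i; w(22)→17·22+4≡14=o (all mod 26).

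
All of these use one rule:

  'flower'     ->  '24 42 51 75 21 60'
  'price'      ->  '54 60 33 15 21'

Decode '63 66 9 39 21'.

stake

f(#6)→24 and l(#12)→42: differences scale by 3, so n = 3·pos + 6. With a=1..z=26, the number is 3·pos + 6.
Undoing it on 63 66 9 39 21: 63→(63−6)÷3=19=s, 66→(66−6)÷3=20=t, 9→(9−6)÷3=1=a, 39→(39−6)÷3=11=k, 21→(21−6)÷3=5=e.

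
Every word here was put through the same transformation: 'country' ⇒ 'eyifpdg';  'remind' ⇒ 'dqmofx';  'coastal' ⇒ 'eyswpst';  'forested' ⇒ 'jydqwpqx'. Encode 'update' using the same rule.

c(2)→e(4) and o(14)→y(24) fit y≡19x+18 (mod 26); the inverse of 19 mod 26 is 11. Treating letters as 0–25, the rule is x ↦ 19x + 18 (mod 26).
On update: u(20)→19·20+18≡8=i; p(15)→19·15+18≡17=r; d(3)→19·3+18≡23=x; a(0)→19·0+18≡18=s; t(19)→19·19+18≡15=p; e(4)→19·4+18≡16=q (all mod 26).

irxspq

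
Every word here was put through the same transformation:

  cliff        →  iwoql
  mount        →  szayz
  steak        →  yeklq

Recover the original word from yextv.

Shifts by position in cliff: pos 0: c→i (+6), pos 1: l→w (+11), pos 2: i→o (+6), pos 3: f→q (+11) — repeating every 2. It's a Vigenère-style cipher with numeric key [6,11]: position i shifts by key[i mod 2].
Undoing it on yextv: y−6=s, e−11=t, x−6=r, t−11=i, v−6=p.

strip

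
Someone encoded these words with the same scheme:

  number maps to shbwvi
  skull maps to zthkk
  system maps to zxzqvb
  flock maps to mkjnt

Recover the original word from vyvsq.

Each letter's alphabet position (a=0..z=25) is mapped through 17·x+5 mod 26 — an affine cipher.
Decoding vyvsq: v(21)→23·(21−5)≡4=e; y(24)→23·(24−5)≡21=v; v(21)→23·(21−5)≡4=e; s(18)→23·(18−5)≡13=n; q(16)→23·(16−5)≡19=t (all mod 26).

event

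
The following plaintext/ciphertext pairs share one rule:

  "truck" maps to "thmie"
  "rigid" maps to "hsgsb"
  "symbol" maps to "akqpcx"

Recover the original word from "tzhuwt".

t(19)→t(19) and r(17)→h(7) fit y≡19x+22 (mod 26); the inverse of 19 mod 26 is 11. Treating letters as 0–25, the rule is x ↦ 19x + 22 (mod 26).
Reversing it on tzhuwt: t(19)→11·(19−22)≡19=t; z(25)→11·(25−22)≡7=h; h(7)→11·(7−22)≡17=r; u(20)→11·(20−22)≡4=e; w(22)→11·(22−22)≡0=a; t(19)→11·(19−22)≡19=t (all mod 26).

threat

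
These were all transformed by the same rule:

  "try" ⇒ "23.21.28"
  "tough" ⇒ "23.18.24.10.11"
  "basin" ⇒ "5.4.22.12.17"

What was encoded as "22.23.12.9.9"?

stiff

t is letter #20 and maps to 23: an offset of 3. Letters become their 1-based position plus 3 (so a→4, b→5, …).
Decoding 22.23.12.9.9: 22→(22−3)÷1=19=s, 23→(23−3)÷1=20=t, 12→(12−3)÷1=9=i, 9→(9−3)÷1=6=f, 9→(9−3)÷1=6=f.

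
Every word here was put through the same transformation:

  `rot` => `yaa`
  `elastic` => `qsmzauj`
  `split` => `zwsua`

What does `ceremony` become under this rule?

Two shifts are in play — +12 for a/e/i/o/u, +7 for every other letter.
On ceremony: c(cons)+7=j, e(vowel)+12=q, r(cons)+7=y, e(vowel)+12=q, m(cons)+7=t, o(vowel)+12=a, n(cons)+7=u, y(cons)+7=f.

jqyqtauf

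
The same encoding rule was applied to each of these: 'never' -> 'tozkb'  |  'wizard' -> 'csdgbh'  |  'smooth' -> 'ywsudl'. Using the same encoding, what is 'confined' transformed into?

iyrlsrkn

Shifts by position in never: pos 0: n→t (+6), pos 1: e→o (+10), pos 2: v→z (+4), pos 3: e→k (+6), pos 4: r→b (+10) — repeating every 3. The shifts repeat in a cycle of length 3: positions 0,1,… shift by +6, +10, +4, then the pattern repeats.
On confined: c+6=i, o+10=y, n+4=r, f+6=l, i+10=s, n+4=r, e+6=k, d+10=n.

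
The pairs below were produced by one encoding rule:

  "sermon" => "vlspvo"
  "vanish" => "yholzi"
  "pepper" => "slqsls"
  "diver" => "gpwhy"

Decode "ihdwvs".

factor

Shifts by position in sermon: pos 0: s→v (+3), pos 1: e→l (+7), pos 2: r→s (+1), pos 3: m→p (+3), pos 4: o→v (+7), pos 5: n→o (+1) — repeating every 3. A repeating key of period 3 is used — shifts +3, +7, +1 over and over.
Undoing it on ihdwvs: i−3=f, h−7=a, d−1=c, w−3=t, v−7=o, s−1=r.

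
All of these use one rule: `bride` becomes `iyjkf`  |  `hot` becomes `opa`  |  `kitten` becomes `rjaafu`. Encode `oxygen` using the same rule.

The shift depends on letter class: consonant b→i is +7, but vowel i→j is +1. The rule splits by letter class: vowels +1, consonants +7.
Applying it to oxygen: o(vowel)+1=p, x(cons)+7=e, y(cons)+7=f, g(cons)+7=n, e(vowel)+1=f, n(cons)+7=u.

pefnfu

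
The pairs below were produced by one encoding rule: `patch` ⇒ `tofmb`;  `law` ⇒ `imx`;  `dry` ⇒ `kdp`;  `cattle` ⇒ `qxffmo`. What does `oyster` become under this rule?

dqfeka

The output letters match the input read backwards, each shifted +12: patch reversed is hctap. Two steps: reverse the string, then apply a Caesar shift of +12.
On oyster: reverse → retsyo; then shift: r+12=d, e+12=q, t+12=f, s+12=e, y+12=k, o+12=a.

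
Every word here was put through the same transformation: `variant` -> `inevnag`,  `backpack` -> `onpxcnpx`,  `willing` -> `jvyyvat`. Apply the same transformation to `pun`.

cha

Compare letters: v→i is +13, a→n is +13, r→e is +13 — a constant shift. This is a Caesar cipher with shift 13.
For pun: p+13=c, u+13=h, n+13=a.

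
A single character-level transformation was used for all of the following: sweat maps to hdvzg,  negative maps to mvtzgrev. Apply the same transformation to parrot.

kziilg

Each pair mirrors across the alphabet (s↔h, w↔d, e↔v): positions sum to 25. This is the alphabet-reversal cipher (Atbash): a becomes z, b becomes y, etc.
On parrot: p↔k, a↔z, r↔i, r↔i, o↔l, t↔g.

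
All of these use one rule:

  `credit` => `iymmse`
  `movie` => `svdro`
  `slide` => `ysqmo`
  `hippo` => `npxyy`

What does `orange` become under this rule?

In credit: c→i is +6, r→y is +7, e→m is +8, d→m is +9 — the shift increases by 1 each position. Letter i (0-indexed) is shifted by i+6, so successive shifts are 6, 7, 8, ….
On orange: o+6=u, r+7=y, a+8=i, n+9=w, g+10=q, e+11=p.

uyiwqp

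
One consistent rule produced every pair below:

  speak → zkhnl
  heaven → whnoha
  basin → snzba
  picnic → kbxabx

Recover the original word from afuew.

s(18)→z(25) and p(15)→k(10) fit y≡5x+13 (mod 26); the inverse of 5 mod 26 is 21. This is an affine cipher: with a=0,…,z=25, each position x becomes (5x+13) mod 26.
Decoding afuew: a(0)→21·(0−13)≡13=n; f(5)→21·(5−13)≡14=o; u(20)→21·(20−13)≡17=r; e(4)→21·(4−13)≡19=t; w(22)→21·(22−13)≡7=h (all mod 26).

north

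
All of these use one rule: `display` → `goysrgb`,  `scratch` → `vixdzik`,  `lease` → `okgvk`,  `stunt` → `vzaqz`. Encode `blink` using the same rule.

Shifts by position in display: pos 0: d→g (+3), pos 1: i→o (+6), pos 2: s→y (+6), pos 3: p→s (+3), pos 4: l→r (+6), pos 5: a→g (+6) — repeating every 3. It's a Vigenère-style cipher with numeric key [3,6,6]: position i shifts by key[i mod 3].
Applying it to blink: b+3=e, l+6=r, i+6=o, n+3=q, k+6=q.

eroqq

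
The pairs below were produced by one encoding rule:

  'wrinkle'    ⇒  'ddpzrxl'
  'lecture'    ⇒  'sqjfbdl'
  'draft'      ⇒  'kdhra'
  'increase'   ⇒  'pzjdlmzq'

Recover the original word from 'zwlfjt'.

sketch

A repeating key of period 2 is used — shifts +7, +12 over and over.
Decoding zwlfjt: z−7=s, w−12=k, l−7=e, f−12=t, j−7=c, t−12=h.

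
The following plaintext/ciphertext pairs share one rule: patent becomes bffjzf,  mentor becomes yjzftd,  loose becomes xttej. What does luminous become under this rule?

The shift depends on letter class: consonant p→b is +12, but vowel a→f is +5. The rule splits by letter class: vowels +5, consonants +12.
For luminous: l(cons)+12=x, u(vowel)+5=z, m(cons)+12=y, i(vowel)+5=n, n(cons)+12=z, o(vowel)+5=t, u(vowel)+5=z, s(cons)+12=e.

xzynztze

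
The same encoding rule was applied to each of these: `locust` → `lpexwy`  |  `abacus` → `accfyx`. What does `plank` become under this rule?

In locust: l→l is +0, o→p is +1, c→e is +2, u→x is +3 — the shift increases by 1 each position. Each letter shifts forward by its position index (0, 1, 2, …) — the shift grows by one for each successive letter.
On plank: p+0=p, l+1=m, a+2=c, n+3=q, k+4=o.

pmcqo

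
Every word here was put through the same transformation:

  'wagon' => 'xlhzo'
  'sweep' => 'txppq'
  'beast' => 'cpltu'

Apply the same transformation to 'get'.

The rule splits by letter class: vowels +11, consonants +1.
For get: g(cons)+1=h, e(vowel)+11=p, t(cons)+1=u.

hpu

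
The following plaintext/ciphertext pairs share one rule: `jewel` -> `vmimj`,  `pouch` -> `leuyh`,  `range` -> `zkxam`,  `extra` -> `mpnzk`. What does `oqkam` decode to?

j(9)→v(21) and e(4)→m(12) fit y≡7x+10 (mod 26); the inverse of 7 mod 26 is 15. Treating letters as 0–25, the rule is x ↦ 7x + 10 (mod 26).
Decoding oqkam: o(14)→15·(14−10)≡8=i; q(16)→15·(16−10)≡12=m; k(10)→15·(10−10)≡0=a; a(0)→15·(0−10)≡6=g; m(12)→15·(12−10)≡4=e (all mod 26).

image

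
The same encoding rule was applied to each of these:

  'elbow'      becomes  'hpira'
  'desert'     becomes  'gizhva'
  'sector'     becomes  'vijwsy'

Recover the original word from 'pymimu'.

The shifts repeat in a cycle of length 3: positions 0,1,… shift by +3, +4, +7, then the pattern repeats.
Reversing it on pymimu: p−3=m, y−4=u, m−7=f, i−3=f, m−4=i, u−7=n.

muffin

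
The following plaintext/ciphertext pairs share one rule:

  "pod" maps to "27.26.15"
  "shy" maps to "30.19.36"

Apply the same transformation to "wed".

34.16.15

Each letter is replaced by its alphabet position (a=1..z=26) + 11.
On wed: w=23→34, e=5→16, d=4→15.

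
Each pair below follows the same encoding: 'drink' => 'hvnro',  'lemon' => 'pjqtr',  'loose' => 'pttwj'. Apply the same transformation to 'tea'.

xjf

The shift depends on letter class: consonant d→h is +4, but vowel i→n is +5. Vowels shift forward by 5 and consonants shift forward by 4.
Applying it to tea: t(cons)+4=x, e(vowel)+5=j, a(vowel)+5=f.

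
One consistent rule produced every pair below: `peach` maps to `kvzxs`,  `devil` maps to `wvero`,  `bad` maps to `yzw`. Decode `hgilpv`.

Letters are reflected about the middle of the alphabet (position → 25−position): Atbash.
Undoing it on hgilpv: h↔s, g↔t, i↔r, l↔o, p↔k, v↔e.

stroke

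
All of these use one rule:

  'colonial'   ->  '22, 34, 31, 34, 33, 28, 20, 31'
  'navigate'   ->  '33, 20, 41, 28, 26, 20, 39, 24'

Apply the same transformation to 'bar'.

21, 20, 37

c is letter #3 and maps to 22: an offset of 19. Each letter is replaced by its alphabet position (a=1..z=26) + 19.
Applying it to bar: b=2→21, a=1→20, r=18→37.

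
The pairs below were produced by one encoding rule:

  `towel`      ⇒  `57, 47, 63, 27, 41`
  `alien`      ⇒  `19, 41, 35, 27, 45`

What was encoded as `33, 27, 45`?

t(#20)→57 and o(#15)→47: differences scale by 2, so n = 2·pos + 17. Each letter becomes 2×(its alphabet position, a=1..z=26) + 17.
Reversing it on 33, 27, 45: 33→(33−17)÷2=8=h, 27→(27−17)÷2=5=e, 45→(45−17)÷2=14=n.

hen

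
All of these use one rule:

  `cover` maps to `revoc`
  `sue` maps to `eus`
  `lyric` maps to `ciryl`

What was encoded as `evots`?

The output letters match the input read backwards: cover reversed is revoc. The word is simply reversed.
Decoding evots: then reverse → stove.

stove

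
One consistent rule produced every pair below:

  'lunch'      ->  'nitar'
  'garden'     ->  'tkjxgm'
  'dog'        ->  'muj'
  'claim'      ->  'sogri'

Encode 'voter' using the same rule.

The word is reversed, then every letter is shifted forward by 6.
For voter: reverse → retov; then shift: r+6=x, e+6=k, t+6=z, o+6=u, v+6=b.

xkzub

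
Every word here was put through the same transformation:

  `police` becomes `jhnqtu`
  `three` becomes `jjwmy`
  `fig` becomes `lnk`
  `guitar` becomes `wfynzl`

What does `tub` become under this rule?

gzy

The output letters match the input read backwards, each shifted +5: police reversed is ecilop. The word is reversed, then every letter is shifted forward by 5.
On tub: reverse → but; then shift: b+5=g, u+5=z, t+5=y.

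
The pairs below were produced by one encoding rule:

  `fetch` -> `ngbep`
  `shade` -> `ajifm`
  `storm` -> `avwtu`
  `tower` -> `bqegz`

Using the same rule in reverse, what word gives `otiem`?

Shifts by position in fetch: pos 0: f→n (+8), pos 1: e→g (+2), pos 2: t→b (+8), pos 3: c→e (+2) — repeating every 2. It's a Vigenère-style cipher with numeric key [8,2]: position i shifts by key[i mod 2].
Decoding otiem: o−8=g, t−2=r, i−8=a, e−2=c, m−8=e.

grace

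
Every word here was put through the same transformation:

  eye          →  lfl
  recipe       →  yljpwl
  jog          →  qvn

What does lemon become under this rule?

sltvu

Compare letters: e→l is +7, y→f is +7, e→l is +7 — a constant shift. It's a constant shift of +7 (ROT7).
For lemon: l+7=s, e+7=l, m+7=t, o+7=v, n+7=u.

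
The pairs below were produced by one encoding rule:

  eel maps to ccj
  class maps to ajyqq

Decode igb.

Compare letters: e→c is +24, e→c is +24, l→j is +24 — a constant shift. Every letter moves 24 places later in the alphabet, wrapping around z→a.
Undoing it on igb: i−24=k, g−24=i, b−24=d.

kid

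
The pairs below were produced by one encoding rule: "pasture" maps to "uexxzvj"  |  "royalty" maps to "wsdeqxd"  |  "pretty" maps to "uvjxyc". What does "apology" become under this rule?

The shifts repeat in a cycle of length 2: positions 0,1,… shift by +5, +4, then the pattern repeats.
For apology: a+5=f, p+4=t, o+5=t, l+4=p, o+5=t, g+4=k, y+5=d.

fttptkd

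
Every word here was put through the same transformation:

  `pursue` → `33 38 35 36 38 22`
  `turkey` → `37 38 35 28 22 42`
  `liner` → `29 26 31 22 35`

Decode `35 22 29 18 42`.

Letters become their 1-based position plus 17 (so a→18, b→19, …).
Decoding 35 22 29 18 42: 35→(35−17)÷1=18=r, 22→(22−17)÷1=5=e, 29→(29−17)÷1=12=l, 18→(18−17)÷1=1=a, 42→(42−17)÷1=25=y.

relay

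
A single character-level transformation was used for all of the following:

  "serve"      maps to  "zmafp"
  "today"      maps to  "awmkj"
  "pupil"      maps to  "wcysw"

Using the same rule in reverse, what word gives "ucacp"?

nurse

In serve: s→z is +7, e→m is +8, r→a is +9, v→f is +10 — the shift increases by 1 each position. Each letter shifts forward by (position + 7), i.e. 7, 8, 9, … — the shift grows by one for each successive letter.
Reversing it on ucacp: u−7=n, c−8=u, a−9=r, c−10=s, p−11=e.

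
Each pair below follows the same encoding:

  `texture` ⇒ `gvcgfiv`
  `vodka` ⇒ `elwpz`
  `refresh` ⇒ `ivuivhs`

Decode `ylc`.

Each pair mirrors across the alphabet (t↔g, e↔v, x↔c): positions sum to 25. Each letter is replaced by its mirror in the alphabet: a↔z, b↔y, c↔x, and so on (the Atbash cipher).
Decoding ylc: y↔b, l↔o, c↔x.

box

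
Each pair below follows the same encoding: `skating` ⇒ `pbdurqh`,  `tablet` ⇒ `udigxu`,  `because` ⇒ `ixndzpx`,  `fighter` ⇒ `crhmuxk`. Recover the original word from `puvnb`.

stock

s(18)→p(15) and k(10)→b(1) fit y≡5x+3 (mod 26); the inverse of 5 mod 26 is 21. This is an affine cipher: with a=0,…,z=25, each position x becomes (5x+3) mod 26.
Decoding puvnb: p(15)→21·(15−3)≡18=s; u(20)→21·(20−3)≡19=t; v(21)→21·(21−3)≡14=o; n(13)→21·(13−3)≡2=c; b(1)→21·(1−3)≡10=k (all mod 26).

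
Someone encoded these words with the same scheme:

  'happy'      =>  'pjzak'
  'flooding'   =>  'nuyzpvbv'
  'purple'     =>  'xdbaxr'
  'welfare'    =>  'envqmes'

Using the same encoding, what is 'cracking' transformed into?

In happy: h→p is +8, a→j is +9, p→z is +10, p→a is +11 — the shift increases by 1 each position. Each letter shifts forward by (position + 8), i.e. 8, 9, 10, … — the shift grows by one for each successive letter.
For cracking: c+8=k, r+9=a, a+10=k, c+11=n, k+12=w, i+13=v, n+14=b, g+15=v.

kaknwvbv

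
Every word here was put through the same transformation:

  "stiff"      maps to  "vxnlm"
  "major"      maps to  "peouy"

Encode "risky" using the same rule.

umxqf

In stiff: s→v is +3, t→x is +4, i→n is +5, f→l is +6 — the shift increases by 1 each position. Each letter shifts forward by (position + 3), i.e. 3, 4, 5, … — the shift grows by one for each successive letter.
On risky: r+3=u, i+4=m, s+5=x, k+6=q, y+7=f.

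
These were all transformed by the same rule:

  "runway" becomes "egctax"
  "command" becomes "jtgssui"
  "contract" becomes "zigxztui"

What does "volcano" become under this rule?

utgirub

The output letters match the input read backwards, each shifted +6: runway reversed is yawnur. Two steps: reverse the string, then apply a Caesar shift of +6.
Applying it to volcano: reverse → onaclov; then shift: o+6=u, n+6=t, a+6=g, c+6=i, l+6=r, o+6=u, v+6=b.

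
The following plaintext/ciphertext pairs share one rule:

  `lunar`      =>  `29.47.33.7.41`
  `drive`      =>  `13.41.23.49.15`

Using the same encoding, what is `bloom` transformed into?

l(#12)→29 and u(#21)→47: differences scale by 2, so n = 2·pos + 5. With a=1..z=26, the number is 2·pos + 5.
On bloom: b=2→9, l=12→29, o=15→35, o=15→35, m=13→31.

9.29.35.35.31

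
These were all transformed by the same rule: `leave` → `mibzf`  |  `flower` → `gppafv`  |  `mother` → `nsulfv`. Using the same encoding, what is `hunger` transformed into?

iyokfv

A repeating key of period 2 is used — shifts +1, +4 over and over.
Applying it to hunger: h+1=i, u+4=y, n+1=o, g+4=k, e+1=f, r+4=v.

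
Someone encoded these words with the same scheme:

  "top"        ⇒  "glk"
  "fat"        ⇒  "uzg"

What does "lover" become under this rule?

Each pair mirrors across the alphabet (t↔g, o↔l, p↔k): positions sum to 25. Each letter is replaced by its mirror in the alphabet: a↔z, b↔y, c↔x, and so on (the Atbash cipher).
On lover: l↔o, o↔l, v↔e, e↔v, r↔i.

olevi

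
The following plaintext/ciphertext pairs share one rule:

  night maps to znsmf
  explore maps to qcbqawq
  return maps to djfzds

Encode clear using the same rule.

oqqfd

Shifts by position in night: pos 0: n→z (+12), pos 1: i→n (+5), pos 2: g→s (+12), pos 3: h→m (+5) — repeating every 2. The shifts repeat in a cycle of length 2: positions 0,1,… shift by +12, +5, then the pattern repeats.
On clear: c+12=o, l+5=q, e+12=q, a+5=f, r+12=d.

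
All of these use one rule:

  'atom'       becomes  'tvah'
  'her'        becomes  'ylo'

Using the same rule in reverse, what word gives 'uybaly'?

The word is reversed, then every letter is shifted forward by 7.
Decoding uybaly: shift back: u−7=n, y−7=r, b−7=u, a−7=t, l−7=e, y−7=r → nruter; then reverse → return.

return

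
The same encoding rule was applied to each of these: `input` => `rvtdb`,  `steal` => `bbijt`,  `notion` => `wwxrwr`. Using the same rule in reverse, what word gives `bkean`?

scarf

A repeating key of period 3 is used — shifts +9, +8, +4 over and over.
Reversing it on bkean: b−9=s, k−8=c, e−4=a, a−9=r, n−8=f.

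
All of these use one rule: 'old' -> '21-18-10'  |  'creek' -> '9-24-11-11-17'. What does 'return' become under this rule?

o is letter #15 and maps to 21: an offset of 6. Each letter is replaced by its alphabet position (a=1..z=26) + 6.
For return: r=18→24, e=5→11, t=20→26, u=21→27, r=18→24, n=14→20.

24-11-26-27-24-20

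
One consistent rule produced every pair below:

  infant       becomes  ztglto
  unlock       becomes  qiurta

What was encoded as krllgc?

waffle

The output letters match the input read backwards, each shifted +6: infant reversed is tnafni. Read the word backwards and shift each letter +6.
Undoing it on krllgc: shift back: k−6=e, r−6=l, l−6=f, l−6=f, g−6=a, c−6=w → elffaw; then reverse → waffle.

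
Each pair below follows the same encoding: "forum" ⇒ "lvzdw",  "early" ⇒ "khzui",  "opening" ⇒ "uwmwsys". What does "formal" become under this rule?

lvzvkw

In forum: f→l is +6, o→v is +7, r→z is +8, u→d is +9 — the shift increases by 1 each position. Each letter shifts forward by (position + 6), i.e. 6, 7, 8, … — the shift grows by one for each successive letter.
On formal: f+6=l, o+7=v, r+8=z, m+9=v, a+10=k, l+11=w.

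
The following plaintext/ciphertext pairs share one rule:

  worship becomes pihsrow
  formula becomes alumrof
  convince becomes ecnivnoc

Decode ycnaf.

The output letters match the input read backwards: worship reversed is pihsrow. The word is simply reversed.
Undoing it on ycnaf: then reverse → fancy.

fancy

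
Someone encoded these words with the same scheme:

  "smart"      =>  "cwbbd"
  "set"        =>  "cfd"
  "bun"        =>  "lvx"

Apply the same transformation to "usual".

vcvbv

The rule splits by letter class: vowels +1, consonants +10.
For usual: u(vowel)+1=v, s(cons)+10=c, u(vowel)+1=v, a(vowel)+1=b, l(cons)+10=v.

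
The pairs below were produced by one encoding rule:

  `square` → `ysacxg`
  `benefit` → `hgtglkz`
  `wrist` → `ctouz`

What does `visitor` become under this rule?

A repeating key of period 2 is used — shifts +6, +2 over and over.
Applying it to visitor: v+6=b, i+2=k, s+6=y, i+2=k, t+6=z, o+2=q, r+6=x.

bkykzqx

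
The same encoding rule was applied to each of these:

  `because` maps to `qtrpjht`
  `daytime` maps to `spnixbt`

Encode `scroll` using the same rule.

Compare letters: b→q is +15, e→t is +15, c→r is +15 — a constant shift. This is a Caesar cipher with shift 15.
For scroll: s+15=h, c+15=r, r+15=g, o+15=d, l+15=a, l+15=a.

hrgdaa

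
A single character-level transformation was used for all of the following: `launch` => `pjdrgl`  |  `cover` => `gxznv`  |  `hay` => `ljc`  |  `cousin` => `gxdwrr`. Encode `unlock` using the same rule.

drpxgo

The rule splits by letter class: vowels +9, consonants +4.
On unlock: u(vowel)+9=d, n(cons)+4=r, l(cons)+4=p, o(vowel)+9=x, c(cons)+4=g, k(cons)+4=o.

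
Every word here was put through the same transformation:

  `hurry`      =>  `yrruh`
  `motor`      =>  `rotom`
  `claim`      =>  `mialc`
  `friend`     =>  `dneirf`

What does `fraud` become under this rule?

duarf

The output letters match the input read backwards: hurry reversed is yrruh. The word is simply reversed.
For fraud: reverse → duarf.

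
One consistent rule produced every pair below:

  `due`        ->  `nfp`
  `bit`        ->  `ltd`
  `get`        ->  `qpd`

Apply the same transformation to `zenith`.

jpxtdr

Vowels shift forward by 11 and consonants shift forward by 10.
On zenith: z(cons)+10=j, e(vowel)+11=p, n(cons)+10=x, i(vowel)+11=t, t(cons)+10=d, h(cons)+10=r.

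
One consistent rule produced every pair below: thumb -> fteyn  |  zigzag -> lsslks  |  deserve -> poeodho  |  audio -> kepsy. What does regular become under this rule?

Two shifts are in play — +10 for a/e/i/o/u, +12 for every other letter.
Applying it to regular: r(cons)+12=d, e(vowel)+10=o, g(cons)+12=s, u(vowel)+10=e, l(cons)+12=x, a(vowel)+10=k, r(cons)+12=d.

dosexkd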